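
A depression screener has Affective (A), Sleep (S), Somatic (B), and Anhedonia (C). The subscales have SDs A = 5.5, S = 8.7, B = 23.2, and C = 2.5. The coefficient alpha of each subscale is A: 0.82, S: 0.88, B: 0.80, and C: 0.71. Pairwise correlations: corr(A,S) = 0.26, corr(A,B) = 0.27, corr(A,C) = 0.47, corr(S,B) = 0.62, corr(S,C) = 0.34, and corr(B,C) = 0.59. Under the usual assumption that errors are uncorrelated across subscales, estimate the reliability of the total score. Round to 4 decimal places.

Var(A+S+B+C) = 5.5² + 8.7² + 23.2² + 2.5² + 2·[5.5·8.7·0.26 + 5.5·23.2·0.27 + 5.5·2.5·0.47 + 8.7·23.2·0.62 + 8.7·2.5·0.34 + 23.2·2.5·0.59] = 650.43 + 440.223 = 1090.65.
Under uncorrelated errors the observed covariances equal the true-score covariances, so only the own-variance terms attenuate.
True-score variance = [5.5²·0.82 + 8.7²·0.88 + 23.2²·0.80 + 2.5²·0.71] + 440.223 = 526.442 + 440.223 = 966.664.
Reliability = 966.664 / 1090.65 = 0.8863.

0.8863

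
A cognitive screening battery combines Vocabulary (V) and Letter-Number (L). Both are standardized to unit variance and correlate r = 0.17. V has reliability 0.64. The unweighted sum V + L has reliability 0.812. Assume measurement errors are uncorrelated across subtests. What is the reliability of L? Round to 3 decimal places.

Var(V+L) = 2 + 2·0.17 = 2.340.
True-score variance = ρ_V + ρ_L + 2·0.17, so 0.812 = (0.64 + ρ_L + 0.34) / 2.340.
ρ_L = 0.812·2.340 − 0.64 − 0.34 = 0.920.

0.920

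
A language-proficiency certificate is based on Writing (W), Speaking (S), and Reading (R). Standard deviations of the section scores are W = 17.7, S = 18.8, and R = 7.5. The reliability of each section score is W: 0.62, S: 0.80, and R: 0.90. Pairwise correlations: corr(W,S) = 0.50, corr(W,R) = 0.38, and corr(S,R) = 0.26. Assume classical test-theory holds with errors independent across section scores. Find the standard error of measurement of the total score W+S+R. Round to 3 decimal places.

Var(total) = 722.98 + 506.97 = 1229.95.
True-score variance = 527.617 + 506.97 = 1034.59, so reliability = 0.8412.
Error variance = 1229.95 − 1034.59 = 195.363; SEM = √195.363 = 13.977.

13.977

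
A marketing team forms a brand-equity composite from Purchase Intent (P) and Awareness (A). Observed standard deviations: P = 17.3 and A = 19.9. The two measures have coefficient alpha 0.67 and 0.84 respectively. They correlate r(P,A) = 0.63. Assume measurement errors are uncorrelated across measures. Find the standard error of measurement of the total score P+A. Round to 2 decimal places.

Var(total) = 695.3 + 433.78 = 1129.08.
True-score variance = 533.173 + 433.78 = 966.953, so reliability = 0.8564.
Error variance = 1129.08 − 966.953 = 162.127; SEM = √162.127 = 12.73.

12.73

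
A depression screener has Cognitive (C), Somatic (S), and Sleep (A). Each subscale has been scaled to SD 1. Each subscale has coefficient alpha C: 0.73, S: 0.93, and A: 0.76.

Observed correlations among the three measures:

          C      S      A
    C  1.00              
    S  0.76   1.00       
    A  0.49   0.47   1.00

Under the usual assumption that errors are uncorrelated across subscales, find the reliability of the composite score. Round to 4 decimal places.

Var(C+S+A) = 3 + 2·[0.76 + 0.49 + 0.47] = 3 + 3.44 = 6.44.
Because errors are independent across components, Cov(Tᵢ,Tⱼ) = Cov(Xᵢ,Xⱼ); the off-diagonal part of the true-score variance is the same as above.
True-score variance = [0.73 + 0.93 + 0.76] + 3.44 = 2.42 + 3.44 = 5.86.
Reliability = 5.86 / 6.44 = 0.9099.

0.9099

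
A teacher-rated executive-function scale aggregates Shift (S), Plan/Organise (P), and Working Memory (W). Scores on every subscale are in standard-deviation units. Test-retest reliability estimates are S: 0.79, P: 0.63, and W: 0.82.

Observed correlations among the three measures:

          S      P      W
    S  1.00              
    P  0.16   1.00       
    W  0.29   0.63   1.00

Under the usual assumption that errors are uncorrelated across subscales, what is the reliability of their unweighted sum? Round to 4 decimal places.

0.8527

Var(S+P+W) = 3 + 2·[0.16 + 0.29 + 0.63] = 3 + 2.16 = 5.16.
With uncorrelated errors the cross-covariances are all true-score covariance, so they carry over unchanged; only the diagonal terms shrink to ρᵢσᵢ².
True-score variance = [0.79 + 0.63 + 0.82] + 2.16 = 2.24 + 2.16 = 4.4.
Reliability = 4.4 / 5.16 = 0.8527.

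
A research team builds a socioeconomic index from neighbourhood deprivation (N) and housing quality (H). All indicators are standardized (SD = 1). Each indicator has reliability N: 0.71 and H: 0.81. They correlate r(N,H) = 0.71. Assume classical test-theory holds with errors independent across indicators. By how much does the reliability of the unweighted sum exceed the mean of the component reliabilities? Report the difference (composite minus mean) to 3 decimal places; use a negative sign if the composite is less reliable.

Var(sum) = 2 + 1.42 = 3.42; true-score variance = 1.52 + 1.42 = 2.94; composite reliability = 0.8596.
Mean component reliability = 0.7600.
Difference = 0.8596 − 0.7600 = 0.100.

0.100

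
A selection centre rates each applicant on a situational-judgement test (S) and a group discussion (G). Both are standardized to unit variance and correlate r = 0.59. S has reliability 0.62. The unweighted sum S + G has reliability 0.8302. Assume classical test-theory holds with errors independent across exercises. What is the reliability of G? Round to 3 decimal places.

Var(S+G) = 2 + 2·0.59 = 3.180.
True-score variance = ρ_S + ρ_G + 2·0.59, so 0.8302 = (0.62 + ρ_G + 1.18) / 3.180.
ρ_G = 0.8302·3.180 − 0.62 − 1.18 = 0.840.

0.840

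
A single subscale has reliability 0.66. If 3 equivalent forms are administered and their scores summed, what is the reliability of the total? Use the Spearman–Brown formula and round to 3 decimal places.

0.853

ρ_k = kρ / (1 + (k−1)ρ) = 3·0.66 / (1 + 2·0.66) = 1.980 / 2.320 = 0.853.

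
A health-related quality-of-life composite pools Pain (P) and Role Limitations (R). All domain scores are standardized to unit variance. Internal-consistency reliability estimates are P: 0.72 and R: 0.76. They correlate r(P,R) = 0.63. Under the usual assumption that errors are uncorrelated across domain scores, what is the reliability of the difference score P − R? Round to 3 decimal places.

Var(P−R) = 1 + 1 − 2·0.63 = 2 − 1.26 = 0.74.
Under uncorrelated errors the observed covariances equal the true-score covariances, so only the own-variance terms attenuate.
True-score variance = [0.72 + 0.76] − 1.26 = 1.48 − 1.26 = 0.22.
Reliability = 0.22 / 0.74 = 0.297.

0.297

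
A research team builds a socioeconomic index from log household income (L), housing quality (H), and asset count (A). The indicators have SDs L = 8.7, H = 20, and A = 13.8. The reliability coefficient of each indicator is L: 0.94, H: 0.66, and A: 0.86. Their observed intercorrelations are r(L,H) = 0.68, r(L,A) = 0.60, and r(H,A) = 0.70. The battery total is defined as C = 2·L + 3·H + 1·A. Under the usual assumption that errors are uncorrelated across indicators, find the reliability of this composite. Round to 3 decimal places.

Var(C) = 2²·8.7² + 3²·20² + 13.8² + 2·[6·8.7·20·0.68 + 2·8.7·13.8·0.60 + 3·20·13.8·0.70] = 4093.2 + 2867.18 = 6960.38.
Under uncorrelated errors the observed covariances equal the true-score covariances, so only the own-variance terms attenuate.
True-score variance = [2²·8.7²·0.94 + 3²·20²·0.66 + 13.8²·0.86] + 2867.18 = 2824.37 + 2867.18 = 5691.56.
Reliability = 5691.56 / 6960.38 = 0.818.

0.818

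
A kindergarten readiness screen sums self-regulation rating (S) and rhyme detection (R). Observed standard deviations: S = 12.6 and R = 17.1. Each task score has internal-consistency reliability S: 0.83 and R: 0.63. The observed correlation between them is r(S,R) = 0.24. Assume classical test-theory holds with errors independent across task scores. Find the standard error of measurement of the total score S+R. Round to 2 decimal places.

Var(total) = 451.17 + 103.421 = 554.591.
True-score variance = 315.989 + 103.421 = 419.41, so reliability = 0.7563.
Error variance = 554.591 − 419.41 = 135.181; SEM = √135.181 = 11.63.

11.63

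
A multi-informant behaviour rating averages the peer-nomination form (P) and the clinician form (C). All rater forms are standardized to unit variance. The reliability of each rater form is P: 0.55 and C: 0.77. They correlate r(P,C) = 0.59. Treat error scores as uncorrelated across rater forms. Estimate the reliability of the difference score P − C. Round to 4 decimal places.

Var(P−C) = 1 + 1 − 2·0.59 = 2 − 1.18 = 0.82.
With uncorrelated errors the cross-covariances are all true-score covariance, so they carry over unchanged; only the diagonal terms shrink to ρᵢσᵢ².
True-score variance = [0.55 + 0.77] − 1.18 = 1.32 − 1.18 = 0.14.
Reliability = 0.14 / 0.82 = 0.1707.

0.1707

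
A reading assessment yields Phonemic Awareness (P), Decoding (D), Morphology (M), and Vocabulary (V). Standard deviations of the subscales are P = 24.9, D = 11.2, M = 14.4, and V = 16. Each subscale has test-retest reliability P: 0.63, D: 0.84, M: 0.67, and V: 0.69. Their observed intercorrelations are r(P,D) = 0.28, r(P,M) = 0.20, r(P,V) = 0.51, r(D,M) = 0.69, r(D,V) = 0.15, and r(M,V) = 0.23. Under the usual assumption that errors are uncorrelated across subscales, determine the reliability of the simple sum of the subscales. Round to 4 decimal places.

Var(P+D+M+V) = 24.9² + 11.2² + 14.4² + 16² + 2·[24.9·11.2·0.28 + 24.9·14.4·0.20 + 24.9·16·0.51 + 11.2·14.4·0.69 + 11.2·16·0.15 + 14.4·16·0.23] = 1208.81 + 1088.28 = 2297.09.
With uncorrelated errors the cross-covariances are all true-score covariance, so they carry over unchanged; only the diagonal terms shrink to ρᵢσᵢ².
True-score variance = [24.9²·0.63 + 11.2²·0.84 + 14.4²·0.67 + 16²·0.69] + 1088.28 = 811.547 + 1088.28 = 1899.82.
Reliability = 1899.82 / 2297.09 = 0.8271.

0.8271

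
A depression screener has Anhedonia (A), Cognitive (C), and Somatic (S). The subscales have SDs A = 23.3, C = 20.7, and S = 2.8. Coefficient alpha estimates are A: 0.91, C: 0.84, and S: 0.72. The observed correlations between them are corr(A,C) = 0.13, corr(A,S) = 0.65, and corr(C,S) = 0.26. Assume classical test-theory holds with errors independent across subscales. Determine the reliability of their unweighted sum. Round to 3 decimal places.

Var(A+C+S) = 23.3² + 20.7² + 2.8² + 2·[23.3·20.7·0.13 + 23.3·2.8·0.65 + 20.7·2.8·0.26] = 979.22 + 240.352 = 1219.57.
Under uncorrelated errors the observed covariances equal the true-score covariances, so only the own-variance terms attenuate.
True-score variance = [23.3²·0.91 + 20.7²·0.84 + 2.8²·0.72] + 240.352 = 859.606 + 240.352 = 1099.96.
Reliability = 1099.96 / 1219.57 = 0.902.

0.902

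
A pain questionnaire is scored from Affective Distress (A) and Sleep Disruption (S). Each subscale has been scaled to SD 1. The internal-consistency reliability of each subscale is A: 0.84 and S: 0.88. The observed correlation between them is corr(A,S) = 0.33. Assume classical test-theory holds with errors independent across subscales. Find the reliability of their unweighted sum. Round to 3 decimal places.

0.895

Var(A+S) = 2 + 2·[0.33] = 2 + 0.66 = 2.66.
With uncorrelated errors the cross-covariances are all true-score covariance, so they carry over unchanged; only the diagonal terms shrink to ρᵢσᵢ².
True-score variance = [0.84 + 0.88] + 0.66 = 1.72 + 0.66 = 2.38.
Reliability = 2.38 / 2.66 = 0.895.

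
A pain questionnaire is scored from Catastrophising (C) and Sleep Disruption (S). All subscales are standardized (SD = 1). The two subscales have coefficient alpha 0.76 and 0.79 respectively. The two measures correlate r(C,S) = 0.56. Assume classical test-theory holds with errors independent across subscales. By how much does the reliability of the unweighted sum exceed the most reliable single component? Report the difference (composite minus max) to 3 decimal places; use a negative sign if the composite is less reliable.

Var(sum) = 2 + 1.12 = 3.12; true-score variance = 1.55 + 1.12 = 2.67; composite reliability = 0.8558.
Max component reliability = 0.7900.
Difference = 0.8558 − 0.7900 = 0.066.

0.066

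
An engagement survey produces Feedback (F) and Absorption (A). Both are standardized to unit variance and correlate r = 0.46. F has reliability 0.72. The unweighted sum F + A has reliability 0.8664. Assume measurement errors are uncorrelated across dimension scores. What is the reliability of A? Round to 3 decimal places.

0.890

Var(F+A) = 2 + 2·0.46 = 2.920.
True-score variance = ρ_F + ρ_A + 2·0.46, so 0.8664 = (0.72 + ρ_A + 0.92) / 2.920.
ρ_A = 0.8664·2.920 − 0.72 − 0.92 = 0.890.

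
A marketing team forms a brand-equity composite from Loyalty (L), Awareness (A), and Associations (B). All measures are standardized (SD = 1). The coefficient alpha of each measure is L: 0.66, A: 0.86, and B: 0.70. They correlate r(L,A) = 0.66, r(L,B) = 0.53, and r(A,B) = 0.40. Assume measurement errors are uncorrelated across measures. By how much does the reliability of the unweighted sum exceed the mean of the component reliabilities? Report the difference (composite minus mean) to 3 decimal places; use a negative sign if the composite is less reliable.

Var(sum) = 3 + 3.18 = 6.18; true-score variance = 2.22 + 3.18 = 5.4; composite reliability = 0.8738.
Mean component reliability = 0.7400.
Difference = 0.8738 − 0.7400 = 0.134.

0.134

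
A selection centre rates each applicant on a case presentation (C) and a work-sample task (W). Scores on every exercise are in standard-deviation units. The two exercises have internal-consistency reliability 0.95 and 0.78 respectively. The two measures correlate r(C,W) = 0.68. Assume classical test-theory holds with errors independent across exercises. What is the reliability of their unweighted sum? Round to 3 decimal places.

0.920

Var(C+W) = 2 + 2·[0.68] = 2 + 1.36 = 3.36.
Because errors are independent across components, Cov(Tᵢ,Tⱼ) = Cov(Xᵢ,Xⱼ); the off-diagonal part of the true-score variance is the same as above.
True-score variance = [0.95 + 0.78] + 1.36 = 1.73 + 1.36 = 3.09.
Reliability = 3.09 / 3.36 = 0.920.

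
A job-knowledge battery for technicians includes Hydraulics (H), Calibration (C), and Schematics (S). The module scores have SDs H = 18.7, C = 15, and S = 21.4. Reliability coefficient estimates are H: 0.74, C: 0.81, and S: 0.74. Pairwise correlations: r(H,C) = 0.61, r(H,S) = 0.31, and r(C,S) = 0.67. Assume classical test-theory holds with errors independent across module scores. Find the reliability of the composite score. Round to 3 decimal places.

0.877

Var(H+C+S) = 18.7² + 15² + 21.4² + 2·[18.7·15·0.61 + 18.7·21.4·0.31 + 15·21.4·0.67] = 1032.65 + 1020.46 = 2053.11.
Because errors are independent across components, Cov(Tᵢ,Tⱼ) = Cov(Xᵢ,Xⱼ); the off-diagonal part of the true-score variance is the same as above.
True-score variance = [18.7²·0.74 + 15²·0.81 + 21.4²·0.74] + 1020.46 = 779.911 + 1020.46 = 1800.37.
Reliability = 1800.37 / 2053.11 = 0.877.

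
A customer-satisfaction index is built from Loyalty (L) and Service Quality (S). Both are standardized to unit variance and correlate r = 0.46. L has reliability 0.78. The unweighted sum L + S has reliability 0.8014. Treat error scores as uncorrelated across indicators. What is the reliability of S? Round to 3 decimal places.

Var(L+S) = 2 + 2·0.46 = 2.920.
True-score variance = ρ_L + ρ_S + 2·0.46, so 0.8014 = (0.78 + ρ_S + 0.92) / 2.920.
ρ_S = 0.8014·2.920 − 0.78 − 0.92 = 0.640.

0.640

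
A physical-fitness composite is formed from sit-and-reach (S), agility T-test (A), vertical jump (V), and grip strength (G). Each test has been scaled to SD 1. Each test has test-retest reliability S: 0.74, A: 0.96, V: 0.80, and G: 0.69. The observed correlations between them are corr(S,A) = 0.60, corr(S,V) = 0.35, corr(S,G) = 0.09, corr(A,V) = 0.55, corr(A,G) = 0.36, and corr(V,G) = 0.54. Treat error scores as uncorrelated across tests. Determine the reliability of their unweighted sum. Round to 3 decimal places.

0.910

Var(S+A+V+G) = 4 + 2·[0.60 + 0.35 + 0.09 + 0.55 + 0.36 + 0.54] = 4 + 4.98 = 8.98.
With uncorrelated errors the cross-covariances are all true-score covariance, so they carry over unchanged; only the diagonal terms shrink to ρᵢσᵢ².
True-score variance = [0.74 + 0.96 + 0.80 + 0.69] + 4.98 = 3.19 + 4.98 = 8.17.
Reliability = 8.17 / 8.98 = 0.910.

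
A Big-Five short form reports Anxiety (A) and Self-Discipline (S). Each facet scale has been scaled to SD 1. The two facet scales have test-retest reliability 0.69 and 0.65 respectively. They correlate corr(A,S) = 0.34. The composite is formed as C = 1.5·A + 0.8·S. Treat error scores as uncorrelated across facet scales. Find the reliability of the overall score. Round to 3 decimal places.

Var(C) = 1.5² + 0.8² + 2·[1.2·0.34] = 2.89 + 0.816 = 3.706.
Because errors are independent across components, Cov(Tᵢ,Tⱼ) = Cov(Xᵢ,Xⱼ); the off-diagonal part of the true-score variance is the same as above.
True-score variance = [1.5²·0.69 + 0.8²·0.65] + 0.816 = 1.9685 + 0.816 = 2.7845.
Reliability = 2.7845 / 3.706 = 0.751.

0.751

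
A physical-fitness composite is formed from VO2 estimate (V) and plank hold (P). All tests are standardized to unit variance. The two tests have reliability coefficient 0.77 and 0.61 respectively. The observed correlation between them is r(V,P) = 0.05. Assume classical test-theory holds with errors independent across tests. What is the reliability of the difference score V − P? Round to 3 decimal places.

0.674

Var(V−P) = 1 + 1 − 2·0.05 = 2 − 0.1 = 1.9.
With uncorrelated errors the cross-covariances are all true-score covariance, so they carry over unchanged; only the diagonal terms shrink to ρᵢσᵢ².
True-score variance = [0.77 + 0.61] − 0.1 = 1.38 − 0.1 = 1.28.
Reliability = 1.28 / 1.9 = 0.674.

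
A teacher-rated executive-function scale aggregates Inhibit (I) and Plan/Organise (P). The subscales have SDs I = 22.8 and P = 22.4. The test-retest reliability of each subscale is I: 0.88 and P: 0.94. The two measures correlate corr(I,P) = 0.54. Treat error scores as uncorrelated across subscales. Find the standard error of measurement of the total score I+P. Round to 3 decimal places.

9.617

Var(total) = 1021.6 + 551.578 = 1573.18.
True-score variance = 929.114 + 551.578 = 1480.69, so reliability = 0.9412.
Error variance = 1573.18 − 1480.69 = 92.4864; SEM = √92.4864 = 9.617.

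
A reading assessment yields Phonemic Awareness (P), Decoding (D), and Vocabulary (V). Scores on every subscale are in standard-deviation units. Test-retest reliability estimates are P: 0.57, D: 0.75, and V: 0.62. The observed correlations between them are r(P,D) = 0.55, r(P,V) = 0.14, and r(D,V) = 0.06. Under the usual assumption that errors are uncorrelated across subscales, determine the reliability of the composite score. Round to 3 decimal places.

0.764

Var(P+D+V) = 3 + 2·[0.55 + 0.14 + 0.06] = 3 + 1.5 = 4.5.
Because errors are independent across components, Cov(Tᵢ,Tⱼ) = Cov(Xᵢ,Xⱼ); the off-diagonal part of the true-score variance is the same as above.
True-score variance = [0.57 + 0.75 + 0.62] + 1.5 = 1.94 + 1.5 = 3.44.
Reliability = 3.44 / 4.5 = 0.764.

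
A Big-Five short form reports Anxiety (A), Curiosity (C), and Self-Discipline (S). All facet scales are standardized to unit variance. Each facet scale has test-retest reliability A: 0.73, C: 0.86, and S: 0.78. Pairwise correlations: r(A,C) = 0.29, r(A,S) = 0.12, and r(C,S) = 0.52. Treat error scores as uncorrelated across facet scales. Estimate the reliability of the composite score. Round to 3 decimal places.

Var(A+C+S) = 3 + 2·[0.29 + 0.12 + 0.52] = 3 + 1.86 = 4.86.
Because errors are independent across components, Cov(Tᵢ,Tⱼ) = Cov(Xᵢ,Xⱼ); the off-diagonal part of the true-score variance is the same as above.
True-score variance = [0.73 + 0.86 + 0.78] + 1.86 = 2.37 + 1.86 = 4.23.
Reliability = 4.23 / 4.86 = 0.870.

0.870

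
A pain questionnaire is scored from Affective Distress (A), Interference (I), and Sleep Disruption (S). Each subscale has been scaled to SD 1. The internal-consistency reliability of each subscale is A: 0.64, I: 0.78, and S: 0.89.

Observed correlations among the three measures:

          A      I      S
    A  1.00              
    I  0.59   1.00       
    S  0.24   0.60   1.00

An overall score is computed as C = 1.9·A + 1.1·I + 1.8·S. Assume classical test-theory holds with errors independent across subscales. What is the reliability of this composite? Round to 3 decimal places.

Var(C) = 1.9² + 1.1² + 1.8² + 2·[2.09·0.59 + 3.42·0.24 + 1.98·0.60] = 8.06 + 6.4838 = 14.5438.
Under uncorrelated errors the observed covariances equal the true-score covariances, so only the own-variance terms attenuate.
True-score variance = [1.9²·0.64 + 1.1²·0.78 + 1.8²·0.89] + 6.4838 = 6.1378 + 6.4838 = 12.6216.
Reliability = 12.6216 / 14.5438 = 0.868.

0.868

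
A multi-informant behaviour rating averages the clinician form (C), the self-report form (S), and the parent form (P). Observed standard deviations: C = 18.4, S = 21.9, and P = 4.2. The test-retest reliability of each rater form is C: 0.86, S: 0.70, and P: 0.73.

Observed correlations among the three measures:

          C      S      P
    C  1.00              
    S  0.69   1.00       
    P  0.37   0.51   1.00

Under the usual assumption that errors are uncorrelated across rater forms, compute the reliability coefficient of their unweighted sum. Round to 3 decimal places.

0.873

Var(C+S+P) = 18.4² + 21.9² + 4.2² + 2·[18.4·21.9·0.69 + 18.4·4.2·0.37 + 21.9·4.2·0.51] = 835.81 + 707.092 = 1542.9.
Because errors are independent across components, Cov(Tᵢ,Tⱼ) = Cov(Xᵢ,Xⱼ); the off-diagonal part of the true-score variance is the same as above.
True-score variance = [18.4²·0.86 + 21.9²·0.70 + 4.2²·0.73] + 707.092 = 639.766 + 707.092 = 1346.86.
Reliability = 1346.86 / 1542.9 = 0.873.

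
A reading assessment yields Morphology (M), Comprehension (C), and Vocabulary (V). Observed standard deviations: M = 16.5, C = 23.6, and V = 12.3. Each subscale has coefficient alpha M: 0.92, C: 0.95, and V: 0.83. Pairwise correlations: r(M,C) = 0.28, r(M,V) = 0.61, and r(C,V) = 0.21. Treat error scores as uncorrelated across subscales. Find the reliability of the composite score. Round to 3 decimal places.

0.952

Var(M+C+V) = 16.5² + 23.6² + 12.3² + 2·[16.5·23.6·0.28 + 16.5·12.3·0.61 + 23.6·12.3·0.21] = 980.5 + 587.581 = 1568.08.
With uncorrelated errors the cross-covariances are all true-score covariance, so they carry over unchanged; only the diagonal terms shrink to ρᵢσᵢ².
True-score variance = [16.5²·0.92 + 23.6²·0.95 + 12.3²·0.83] + 587.581 = 905.153 + 587.581 = 1492.73.
Reliability = 1492.73 / 1568.08 = 0.952.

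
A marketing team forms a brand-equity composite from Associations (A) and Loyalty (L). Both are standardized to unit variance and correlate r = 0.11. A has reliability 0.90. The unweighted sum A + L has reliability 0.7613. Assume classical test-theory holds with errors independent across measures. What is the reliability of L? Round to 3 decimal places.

0.570

Var(A+L) = 2 + 2·0.11 = 2.220.
True-score variance = ρ_A + ρ_L + 2·0.11, so 0.7613 = (0.90 + ρ_L + 0.22) / 2.220.
ρ_L = 0.7613·2.220 − 0.90 − 0.22 = 0.570.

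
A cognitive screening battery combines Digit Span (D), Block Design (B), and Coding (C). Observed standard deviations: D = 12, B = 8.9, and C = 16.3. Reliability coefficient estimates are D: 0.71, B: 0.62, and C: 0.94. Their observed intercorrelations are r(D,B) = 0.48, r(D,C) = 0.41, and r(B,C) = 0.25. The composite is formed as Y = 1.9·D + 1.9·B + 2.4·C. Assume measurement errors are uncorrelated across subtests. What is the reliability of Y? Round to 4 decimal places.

0.9068

Var(Y) = 1.9²·12² + 1.9²·8.9² + 2.4²·16.3² + 2·[3.61·12·8.9·0.48 + 4.56·12·16.3·0.41 + 4.56·8.9·16.3·0.25] = 2336.16 + 1432.27 = 3768.44.
Because errors are independent across components, Cov(Tᵢ,Tⱼ) = Cov(Xᵢ,Xⱼ); the off-diagonal part of the true-score variance is the same as above.
True-score variance = [1.9²·12²·0.71 + 1.9²·8.9²·0.62 + 2.4²·16.3²·0.94] + 1432.27 = 1984.93 + 1432.27 = 3417.2.
Reliability = 3417.2 / 3768.44 = 0.9068.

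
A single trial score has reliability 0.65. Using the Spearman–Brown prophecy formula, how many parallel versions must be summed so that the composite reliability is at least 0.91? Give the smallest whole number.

k ≥ ρ*(1−ρ₁)/(ρ₁(1−ρ*)) = 0.91·0.35 / (0.65·0.09) = 5.444.
Smallest integer k = 6.

6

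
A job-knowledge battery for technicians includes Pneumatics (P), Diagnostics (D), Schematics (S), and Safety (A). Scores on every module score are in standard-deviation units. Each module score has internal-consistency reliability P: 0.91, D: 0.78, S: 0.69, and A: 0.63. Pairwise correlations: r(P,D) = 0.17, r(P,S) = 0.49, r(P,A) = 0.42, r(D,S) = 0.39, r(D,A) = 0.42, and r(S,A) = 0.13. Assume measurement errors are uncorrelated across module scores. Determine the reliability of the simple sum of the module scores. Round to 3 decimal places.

0.877

Var(P+D+S+A) = 4 + 2·[0.17 + 0.49 + 0.42 + 0.39 + 0.42 + 0.13] = 4 + 4.04 = 8.04.
With uncorrelated errors the cross-covariances are all true-score covariance, so they carry over unchanged; only the diagonal terms shrink to ρᵢσᵢ².
True-score variance = [0.91 + 0.78 + 0.69 + 0.63] + 4.04 = 3.01 + 4.04 = 7.05.
Reliability = 7.05 / 8.04 = 0.877.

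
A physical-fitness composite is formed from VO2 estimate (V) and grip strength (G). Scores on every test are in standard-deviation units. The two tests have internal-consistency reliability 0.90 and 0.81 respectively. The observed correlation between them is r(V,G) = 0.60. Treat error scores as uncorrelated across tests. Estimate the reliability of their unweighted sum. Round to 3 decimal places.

Var(V+G) = 2 + 2·[0.60] = 2 + 1.2 = 3.2.
With uncorrelated errors the cross-covariances are all true-score covariance, so they carry over unchanged; only the diagonal terms shrink to ρᵢσᵢ².
True-score variance = [0.90 + 0.81] + 1.2 = 1.71 + 1.2 = 2.91.
Reliability = 2.91 / 3.2 = 0.909.

0.909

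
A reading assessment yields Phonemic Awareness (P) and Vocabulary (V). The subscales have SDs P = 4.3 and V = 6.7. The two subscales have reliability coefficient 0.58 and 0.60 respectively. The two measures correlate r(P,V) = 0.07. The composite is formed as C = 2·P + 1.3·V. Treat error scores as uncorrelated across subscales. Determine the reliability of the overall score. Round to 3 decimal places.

Var(C) = 2²·4.3² + 1.3²·6.7² + 2·[2.6·4.3·6.7·0.07] = 149.824 + 10.4868 = 160.311.
With uncorrelated errors the cross-covariances are all true-score covariance, so they carry over unchanged; only the diagonal terms shrink to ρᵢσᵢ².
True-score variance = [2²·4.3²·0.58 + 1.3²·6.7²·0.60] + 10.4868 = 88.4153 + 10.4868 = 98.9021.
Reliability = 98.9021 / 160.311 = 0.617.

0.617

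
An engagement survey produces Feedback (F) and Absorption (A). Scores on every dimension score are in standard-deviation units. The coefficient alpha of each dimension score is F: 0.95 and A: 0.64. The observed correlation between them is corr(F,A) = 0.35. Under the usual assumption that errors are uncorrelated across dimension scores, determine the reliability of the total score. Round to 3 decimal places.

Var(F+A) = 2 + 2·[0.35] = 2 + 0.7 = 2.7.
With uncorrelated errors the cross-covariances are all true-score covariance, so they carry over unchanged; only the diagonal terms shrink to ρᵢσᵢ².
True-score variance = [0.95 + 0.64] + 0.7 = 1.59 + 0.7 = 2.29.
Reliability = 2.29 / 2.7 = 0.848.

0.848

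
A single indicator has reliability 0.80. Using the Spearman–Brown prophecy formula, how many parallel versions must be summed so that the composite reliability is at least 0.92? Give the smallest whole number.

3

k ≥ ρ*(1−ρ₁)/(ρ₁(1−ρ*)) = 0.92·0.20 / (0.80·0.08) = 2.875.
Smallest integer k = 3.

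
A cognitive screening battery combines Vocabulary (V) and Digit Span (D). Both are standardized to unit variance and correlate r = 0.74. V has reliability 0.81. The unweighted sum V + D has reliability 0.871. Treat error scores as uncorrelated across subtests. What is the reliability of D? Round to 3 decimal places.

0.741

Var(V+D) = 2 + 2·0.74 = 3.480.
True-score variance = ρ_V + ρ_D + 2·0.74, so 0.871 = (0.81 + ρ_D + 1.48) / 3.480.
ρ_D = 0.871·3.480 − 0.81 − 1.48 = 0.741.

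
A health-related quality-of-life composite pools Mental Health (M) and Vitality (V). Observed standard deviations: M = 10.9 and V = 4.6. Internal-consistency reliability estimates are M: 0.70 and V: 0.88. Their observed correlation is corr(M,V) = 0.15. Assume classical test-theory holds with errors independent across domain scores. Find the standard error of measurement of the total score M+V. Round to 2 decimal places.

6.18

Var(total) = 139.97 + 15.042 = 155.012.
True-score variance = 101.788 + 15.042 = 116.83, so reliability = 0.7537.
Error variance = 155.012 − 116.83 = 38.1822; SEM = √38.1822 = 6.18.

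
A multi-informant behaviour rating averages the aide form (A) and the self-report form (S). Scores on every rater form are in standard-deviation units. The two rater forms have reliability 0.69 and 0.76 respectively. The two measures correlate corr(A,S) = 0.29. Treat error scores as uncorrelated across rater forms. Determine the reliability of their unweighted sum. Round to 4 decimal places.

0.7868

Var(A+S) = 2 + 2·[0.29] = 2 + 0.58 = 2.58.
With uncorrelated errors the cross-covariances are all true-score covariance, so they carry over unchanged; only the diagonal terms shrink to ρᵢσᵢ².
True-score variance = [0.69 + 0.76] + 0.58 = 1.45 + 0.58 = 2.03.
Reliability = 2.03 / 2.58 = 0.7868.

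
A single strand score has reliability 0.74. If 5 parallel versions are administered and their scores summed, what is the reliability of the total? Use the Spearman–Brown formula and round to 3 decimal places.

0.934

ρ_k = kρ / (1 + (k−1)ρ) = 5·0.74 / (1 + 4·0.74) = 3.700 / 3.960 = 0.934.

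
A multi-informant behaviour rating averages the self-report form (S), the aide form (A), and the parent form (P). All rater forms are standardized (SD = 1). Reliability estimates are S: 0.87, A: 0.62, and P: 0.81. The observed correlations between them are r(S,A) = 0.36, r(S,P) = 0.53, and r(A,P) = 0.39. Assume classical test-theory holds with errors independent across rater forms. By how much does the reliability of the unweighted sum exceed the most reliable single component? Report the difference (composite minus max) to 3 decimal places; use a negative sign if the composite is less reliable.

Var(sum) = 3 + 2.56 = 5.56; true-score variance = 2.3 + 2.56 = 4.86; composite reliability = 0.8741.
Max component reliability = 0.8700.
Difference = 0.8741 − 0.8700 = 0.004.

0.004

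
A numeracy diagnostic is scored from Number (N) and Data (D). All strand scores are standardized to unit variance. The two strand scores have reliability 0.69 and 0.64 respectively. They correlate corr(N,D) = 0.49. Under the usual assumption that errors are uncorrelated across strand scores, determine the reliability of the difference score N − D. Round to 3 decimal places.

0.343

Var(N−D) = 1 + 1 − 2·0.49 = 2 − 0.98 = 1.02.
Under uncorrelated errors the observed covariances equal the true-score covariances, so only the own-variance terms attenuate.
True-score variance = [0.69 + 0.64] − 0.98 = 1.33 − 0.98 = 0.35.
Reliability = 0.35 / 1.02 = 0.343.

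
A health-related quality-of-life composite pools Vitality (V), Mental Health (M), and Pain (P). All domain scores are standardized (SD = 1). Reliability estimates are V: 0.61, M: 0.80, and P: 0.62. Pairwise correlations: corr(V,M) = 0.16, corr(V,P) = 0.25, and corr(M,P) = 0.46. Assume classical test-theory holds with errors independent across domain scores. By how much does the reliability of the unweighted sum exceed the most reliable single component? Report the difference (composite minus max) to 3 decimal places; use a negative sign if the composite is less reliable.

-0.005

Var(sum) = 3 + 1.74 = 4.74; true-score variance = 2.03 + 1.74 = 3.77; composite reliability = 0.7954.
Max component reliability = 0.8000.
Difference = 0.7954 − 0.8000 = -0.005.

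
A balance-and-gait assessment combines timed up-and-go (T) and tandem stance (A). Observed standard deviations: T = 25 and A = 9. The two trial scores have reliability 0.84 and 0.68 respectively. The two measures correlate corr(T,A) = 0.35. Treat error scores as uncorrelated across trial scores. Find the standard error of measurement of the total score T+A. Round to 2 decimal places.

Var(total) = 706 + 157.5 = 863.5.
True-score variance = 580.08 + 157.5 = 737.58, so reliability = 0.8542.
Error variance = 863.5 − 737.58 = 125.92; SEM = √125.92 = 11.22.

11.22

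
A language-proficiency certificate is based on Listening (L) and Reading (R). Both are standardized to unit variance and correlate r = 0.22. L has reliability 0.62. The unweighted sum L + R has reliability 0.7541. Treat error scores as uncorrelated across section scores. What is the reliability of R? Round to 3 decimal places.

0.780

Var(L+R) = 2 + 2·0.22 = 2.440.
True-score variance = ρ_L + ρ_R + 2·0.22, so 0.7541 = (0.62 + ρ_R + 0.44) / 2.440.
ρ_R = 0.7541·2.440 − 0.62 − 0.44 = 0.780.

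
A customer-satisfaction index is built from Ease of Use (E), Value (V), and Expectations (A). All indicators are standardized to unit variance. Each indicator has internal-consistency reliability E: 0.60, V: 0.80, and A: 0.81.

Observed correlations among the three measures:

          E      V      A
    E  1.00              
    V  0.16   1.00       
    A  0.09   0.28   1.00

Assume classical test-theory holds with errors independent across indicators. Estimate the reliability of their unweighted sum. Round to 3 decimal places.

Var(E+V+A) = 3 + 2·[0.16 + 0.09 + 0.28] = 3 + 1.06 = 4.06.
Because errors are independent across components, Cov(Tᵢ,Tⱼ) = Cov(Xᵢ,Xⱼ); the off-diagonal part of the true-score variance is the same as above.
True-score variance = [0.60 + 0.80 + 0.81] + 1.06 = 2.21 + 1.06 = 3.27.
Reliability = 3.27 / 4.06 = 0.805.

0.805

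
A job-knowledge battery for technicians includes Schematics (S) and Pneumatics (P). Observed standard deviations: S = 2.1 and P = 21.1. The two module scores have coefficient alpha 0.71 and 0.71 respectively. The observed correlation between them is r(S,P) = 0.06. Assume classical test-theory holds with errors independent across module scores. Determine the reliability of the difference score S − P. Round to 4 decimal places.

0.7065

Var(S−P) = 2.1² + 21.1² − 2·2.1·21.1·0.06 = 449.62 − 5.3172 = 444.303.
With uncorrelated errors the cross-covariances are all true-score covariance, so they carry over unchanged; only the diagonal terms shrink to ρᵢσᵢ².
True-score variance = [2.1²·0.71 + 21.1²·0.71] − 5.3172 = 319.23 − 5.3172 = 313.913.
Reliability = 313.913 / 444.303 = 0.7065.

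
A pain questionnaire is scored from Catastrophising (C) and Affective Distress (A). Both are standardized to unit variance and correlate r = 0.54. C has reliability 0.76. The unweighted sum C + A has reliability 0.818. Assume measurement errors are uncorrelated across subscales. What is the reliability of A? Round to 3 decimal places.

Var(C+A) = 2 + 2·0.54 = 3.080.
True-score variance = ρ_C + ρ_A + 2·0.54, so 0.818 = (0.76 + ρ_A + 1.08) / 3.080.
ρ_A = 0.818·3.080 − 0.76 − 1.08 = 0.679.

0.679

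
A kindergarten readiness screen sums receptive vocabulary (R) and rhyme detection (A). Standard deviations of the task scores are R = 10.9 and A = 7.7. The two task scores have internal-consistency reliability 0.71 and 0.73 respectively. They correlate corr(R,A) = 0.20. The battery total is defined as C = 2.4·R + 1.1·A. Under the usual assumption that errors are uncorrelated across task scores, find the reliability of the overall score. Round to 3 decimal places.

0.742

Var(C) = 2.4²·10.9² + 1.1²·7.7² + 2·[2.64·10.9·7.7·0.20] = 756.087 + 88.6301 = 844.717.
Because errors are independent across components, Cov(Tᵢ,Tⱼ) = Cov(Xᵢ,Xⱼ); the off-diagonal part of the true-score variance is the same as above.
True-score variance = [2.4²·10.9²·0.71 + 1.1²·7.7²·0.73] + 88.6301 = 538.256 + 88.6301 = 626.886.
Reliability = 626.886 / 844.717 = 0.742.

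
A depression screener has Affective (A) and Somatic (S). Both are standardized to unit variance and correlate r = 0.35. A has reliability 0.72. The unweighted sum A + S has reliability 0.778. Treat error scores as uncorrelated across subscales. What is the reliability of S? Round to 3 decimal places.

0.681

Var(A+S) = 2 + 2·0.35 = 2.700.
True-score variance = ρ_A + ρ_S + 2·0.35, so 0.778 = (0.72 + ρ_S + 0.70) / 2.700.
ρ_S = 0.778·2.700 − 0.72 − 0.70 = 0.681.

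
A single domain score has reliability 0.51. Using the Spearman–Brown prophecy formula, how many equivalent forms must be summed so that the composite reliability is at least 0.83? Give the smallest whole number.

5

k ≥ ρ*(1−ρ₁)/(ρ₁(1−ρ*)) = 0.83·0.49 / (0.51·0.17) = 4.691.
Smallest integer k = 5.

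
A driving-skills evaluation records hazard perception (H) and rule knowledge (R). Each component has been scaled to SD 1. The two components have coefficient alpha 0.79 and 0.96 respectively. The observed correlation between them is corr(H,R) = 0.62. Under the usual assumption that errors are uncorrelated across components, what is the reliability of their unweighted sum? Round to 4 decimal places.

Var(H+R) = 2 + 2·[0.62] = 2 + 1.24 = 3.24.
Because errors are independent across components, Cov(Tᵢ,Tⱼ) = Cov(Xᵢ,Xⱼ); the off-diagonal part of the true-score variance is the same as above.
True-score variance = [0.79 + 0.96] + 1.24 = 1.75 + 1.24 = 2.99.
Reliability = 2.99 / 3.24 = 0.9228.

0.9228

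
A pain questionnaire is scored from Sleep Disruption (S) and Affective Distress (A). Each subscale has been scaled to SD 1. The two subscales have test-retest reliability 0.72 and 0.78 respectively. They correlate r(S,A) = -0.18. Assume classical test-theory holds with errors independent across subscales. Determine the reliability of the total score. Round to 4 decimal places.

Var(S+A) = 2 + 2·[(-0.18)] = 2 − 0.36 = 1.64.
Under uncorrelated errors the observed covariances equal the true-score covariances, so only the own-variance terms attenuate.
True-score variance = [0.72 + 0.78] − 0.36 = 1.5 − 0.36 = 1.14.
Reliability = 1.14 / 1.64 = 0.6951.

0.6951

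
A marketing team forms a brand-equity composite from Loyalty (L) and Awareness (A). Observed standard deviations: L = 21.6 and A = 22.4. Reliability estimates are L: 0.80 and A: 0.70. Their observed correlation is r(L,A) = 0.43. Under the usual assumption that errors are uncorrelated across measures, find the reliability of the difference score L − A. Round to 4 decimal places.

Var(L−A) = 21.6² + 22.4² − 2·21.6·22.4·0.43 = 968.32 − 416.102 = 552.218.
Under uncorrelated errors the observed covariances equal the true-score covariances, so only the own-variance terms attenuate.
True-score variance = [21.6²·0.80 + 22.4²·0.70] − 416.102 = 724.48 − 416.102 = 308.378.
Reliability = 308.378 / 552.218 = 0.5584.

0.5584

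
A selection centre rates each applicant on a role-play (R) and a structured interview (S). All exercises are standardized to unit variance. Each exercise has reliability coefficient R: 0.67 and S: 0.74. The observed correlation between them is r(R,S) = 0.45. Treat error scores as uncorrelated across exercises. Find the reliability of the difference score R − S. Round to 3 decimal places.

0.464

Var(R−S) = 1 + 1 − 2·0.45 = 2 − 0.9 = 1.1.
Under uncorrelated errors the observed covariances equal the true-score covariances, so only the own-variance terms attenuate.
True-score variance = [0.67 + 0.74] − 0.9 = 1.41 − 0.9 = 0.51.
Reliability = 0.51 / 1.1 = 0.464.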